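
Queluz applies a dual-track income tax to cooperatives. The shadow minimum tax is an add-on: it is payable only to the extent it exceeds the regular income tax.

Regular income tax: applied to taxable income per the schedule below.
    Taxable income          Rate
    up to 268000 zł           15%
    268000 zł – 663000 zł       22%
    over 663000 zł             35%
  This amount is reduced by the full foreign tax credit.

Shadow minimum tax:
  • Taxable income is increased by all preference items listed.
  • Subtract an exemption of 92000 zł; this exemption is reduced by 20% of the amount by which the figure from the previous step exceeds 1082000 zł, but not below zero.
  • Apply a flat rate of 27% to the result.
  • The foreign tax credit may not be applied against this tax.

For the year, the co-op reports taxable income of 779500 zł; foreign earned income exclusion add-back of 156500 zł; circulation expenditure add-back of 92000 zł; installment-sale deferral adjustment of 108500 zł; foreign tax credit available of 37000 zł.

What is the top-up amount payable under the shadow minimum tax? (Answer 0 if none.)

Shadow minimum tax:
  Adjusted income: 779500 zł + 156500 zł + 92000 zł + 108500 zł = 1136500 zł
  Exemption: 92000 zł − 20% × (1136500 zł − 1082000 zł) = 92000 zł − 10900 zł = 81100 zł
  Base: 1136500 zł − 81100 zł = 1055400 zł
  1055400 zł × 27% = 284958 zł

Regular income tax:
  268000 zł × 15% = 40200 zł
  395000 zł × 22% = 86900 zł
  116500 zł × 35% = 40775 zł
  → 167875 zł
  Less foreign tax credit 37000 zł → 130875 zł

Excess of shadow minimum tax over regular income tax: 284958 zł − 130875 zł = 154083 zł.

154083 zł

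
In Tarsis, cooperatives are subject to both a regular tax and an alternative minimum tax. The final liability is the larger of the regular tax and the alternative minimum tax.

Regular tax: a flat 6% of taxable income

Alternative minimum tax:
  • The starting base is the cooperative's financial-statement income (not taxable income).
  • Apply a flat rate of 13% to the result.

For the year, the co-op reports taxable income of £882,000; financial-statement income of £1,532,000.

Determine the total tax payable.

Alternative minimum tax:
  Base (financial-statement income): £1,532,000
  £1,532,000 × 13% = £199,160

Regular tax:
  £882,000 × 6% = £52,920

£199,160 > £52,920, so the alternative minimum tax is the binding amount.

£199,160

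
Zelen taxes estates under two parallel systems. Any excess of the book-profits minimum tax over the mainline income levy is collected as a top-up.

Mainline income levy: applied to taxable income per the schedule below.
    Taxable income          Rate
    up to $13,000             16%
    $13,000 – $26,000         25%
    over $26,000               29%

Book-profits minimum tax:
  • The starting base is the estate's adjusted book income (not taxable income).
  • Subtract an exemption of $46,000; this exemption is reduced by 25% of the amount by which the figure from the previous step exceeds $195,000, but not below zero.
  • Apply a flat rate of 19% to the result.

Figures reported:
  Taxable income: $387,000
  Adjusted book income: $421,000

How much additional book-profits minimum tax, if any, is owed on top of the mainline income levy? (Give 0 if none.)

$0

Mainline income levy:
  $13,000 × 16% = $2,080
  $13,000 × 25% = $3,250
  $361,000 × 29% = $104,690
  → $110,020

Book-profits minimum tax:
  Base (adjusted book income): $421,000
  Exemption: 25% × ($421,000 − $195,000) = $56,500 ≥ $46,000, so the exemption is fully phased out
  Base: $421,000 − $0 = $421,000
  $421,000 × 19% = $79,990

$79,990 ≤ $110,020, so no add-on is due.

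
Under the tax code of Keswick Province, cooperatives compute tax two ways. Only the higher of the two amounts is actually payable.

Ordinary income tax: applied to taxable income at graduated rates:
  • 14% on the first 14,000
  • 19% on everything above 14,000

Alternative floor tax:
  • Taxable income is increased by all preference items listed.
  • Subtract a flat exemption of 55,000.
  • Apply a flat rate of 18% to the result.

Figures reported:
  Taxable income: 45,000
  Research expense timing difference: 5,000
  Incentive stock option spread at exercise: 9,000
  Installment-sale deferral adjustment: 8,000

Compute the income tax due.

Ordinary income tax:
  14,000 × 14% = 1,960
  31,000 × 19% = 5,890
  → 7,850

Alternative floor tax:
  Adjusted income: 45,000 + 5,000 + 9,000 + 8,000 = 67,000
  Less exemption 55,000 → base 12,000
  12,000 × 18% = 2,160

7,850 > 2,160, so the ordinary income tax governs.

7,850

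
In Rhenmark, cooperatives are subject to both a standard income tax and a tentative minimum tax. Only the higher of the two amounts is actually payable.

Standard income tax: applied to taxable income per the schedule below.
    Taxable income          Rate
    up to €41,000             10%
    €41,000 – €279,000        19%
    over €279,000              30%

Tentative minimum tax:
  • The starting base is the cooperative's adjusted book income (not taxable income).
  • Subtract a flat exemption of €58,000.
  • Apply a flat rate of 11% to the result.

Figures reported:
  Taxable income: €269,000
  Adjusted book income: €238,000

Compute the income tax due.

Tentative minimum tax:
  Base (adjusted book income): €238,000
  Less exemption €58,000 → base €180,000
  €180,000 × 11% = €19,800

Standard income tax:
  €41,000 × 10% = €4,100
  €228,000 × 19% = €43,320
  → €47,420

€47,420 > €19,800, so the standard income tax governs.

€47,420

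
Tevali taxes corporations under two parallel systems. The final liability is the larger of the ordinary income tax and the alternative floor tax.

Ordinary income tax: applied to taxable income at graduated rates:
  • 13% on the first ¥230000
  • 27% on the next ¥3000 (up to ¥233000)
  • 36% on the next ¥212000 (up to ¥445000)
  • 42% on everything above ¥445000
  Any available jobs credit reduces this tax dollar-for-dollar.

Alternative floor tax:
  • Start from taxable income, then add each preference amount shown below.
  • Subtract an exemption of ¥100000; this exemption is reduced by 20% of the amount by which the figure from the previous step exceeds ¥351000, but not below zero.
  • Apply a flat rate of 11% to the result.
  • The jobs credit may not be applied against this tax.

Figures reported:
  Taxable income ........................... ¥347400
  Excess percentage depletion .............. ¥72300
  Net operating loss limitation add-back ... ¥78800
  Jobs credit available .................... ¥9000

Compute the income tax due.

Alternative floor tax:
  Adjusted income: ¥347400 + ¥72300 + ¥78800 = ¥498500
  Exemption: ¥100000 − 20% × (¥498500 − ¥351000) = ¥100000 − ¥29500 = ¥70500
  Base: ¥498500 − ¥70500 = ¥428000
  ¥428000 × 11% = ¥47080

Ordinary income tax:
  ¥230000 × 13% = ¥29900
  ¥3000 × 27% = ¥810
  ¥114400 × 36% = ¥41184
  → ¥71894
  Less jobs credit ¥9000 → ¥62894

¥62894 > ¥47080, so the ordinary income tax governs.

¥62894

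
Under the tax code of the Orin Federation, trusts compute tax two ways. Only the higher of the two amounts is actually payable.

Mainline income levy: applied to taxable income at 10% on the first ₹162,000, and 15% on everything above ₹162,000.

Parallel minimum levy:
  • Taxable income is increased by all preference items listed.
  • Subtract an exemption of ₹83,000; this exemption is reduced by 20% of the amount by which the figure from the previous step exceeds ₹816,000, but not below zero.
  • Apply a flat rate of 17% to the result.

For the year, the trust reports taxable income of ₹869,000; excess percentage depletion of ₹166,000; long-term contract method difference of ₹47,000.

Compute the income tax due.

Parallel minimum levy:
  Adjusted income: ₹869,000 + ₹166,000 + ₹47,000 = ₹1,082,000
  Exemption: ₹83,000 − 20% × (₹1,082,000 − ₹816,000) = ₹83,000 − ₹53,200 = ₹29,800
  Base: ₹1,082,000 − ₹29,800 = ₹1,052,200
  ₹1,052,200 × 17% = ₹178,874

Mainline income levy:
  ₹162,000 × 10% = ₹16,200
  ₹707,000 × 15% = ₹106,050
  → ₹122,250

₹178,874 > ₹122,250, so the parallel minimum levy is the binding amount.

₹178,874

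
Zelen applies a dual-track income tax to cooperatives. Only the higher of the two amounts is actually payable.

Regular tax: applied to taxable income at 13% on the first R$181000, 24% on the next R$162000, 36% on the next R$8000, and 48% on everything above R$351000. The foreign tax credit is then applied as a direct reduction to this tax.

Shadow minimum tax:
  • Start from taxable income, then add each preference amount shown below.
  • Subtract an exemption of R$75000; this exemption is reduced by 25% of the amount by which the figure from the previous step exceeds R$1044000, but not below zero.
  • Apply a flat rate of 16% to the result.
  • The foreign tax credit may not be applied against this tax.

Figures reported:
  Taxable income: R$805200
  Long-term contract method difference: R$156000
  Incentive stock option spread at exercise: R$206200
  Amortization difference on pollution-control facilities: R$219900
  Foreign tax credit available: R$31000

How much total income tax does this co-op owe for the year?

Shadow minimum tax:
  Adjusted income: R$805200 + R$156000 + R$206200 + R$219900 = R$1387300
  Exemption: 25% × (R$1387300 − R$1044000) = R$85825 ≥ R$75000, so the exemption is fully phased out
  Base: R$1387300 − R$0 = R$1387300
  R$1387300 × 16% = R$221968

Regular tax:
  R$181000 × 13% = R$23530
  R$162000 × 24% = R$38880
  R$8000 × 36% = R$2880
  R$454200 × 48% = R$218016
  → R$283306
  Less foreign tax credit R$31000 → R$252306

R$252306 > R$221968, so the regular tax governs.

R$252306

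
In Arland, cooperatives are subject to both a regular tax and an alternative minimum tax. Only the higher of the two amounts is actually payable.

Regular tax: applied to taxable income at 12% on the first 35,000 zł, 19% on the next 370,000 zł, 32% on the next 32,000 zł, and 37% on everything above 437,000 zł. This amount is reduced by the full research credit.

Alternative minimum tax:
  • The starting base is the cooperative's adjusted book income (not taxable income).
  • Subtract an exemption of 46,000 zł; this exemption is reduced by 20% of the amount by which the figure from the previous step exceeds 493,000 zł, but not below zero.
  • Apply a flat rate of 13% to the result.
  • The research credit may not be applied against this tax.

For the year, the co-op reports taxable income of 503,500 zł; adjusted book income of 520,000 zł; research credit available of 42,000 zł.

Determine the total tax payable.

Alternative minimum tax:
  Base (adjusted book income): 520,000 zł
  Exemption: 46,000 zł − 20% × (520,000 zł − 493,000 zł) = 46,000 zł − 5,400 zł = 40,600 zł
  Base: 520,000 zł − 40,600 zł = 479,400 zł
  479,400 zł × 13% = 62,322 zł

Regular tax:
  35,000 zł × 12% = 4,200 zł
  370,000 zł × 19% = 70,300 zł
  32,000 zł × 32% = 10,240 zł
  66,500 zł × 37% = 24,605 zł
  → 109,345 zł
  Less research credit 42,000 zł → 67,345 zł

67,345 zł > 62,322 zł, so the regular tax governs.

67,345 zł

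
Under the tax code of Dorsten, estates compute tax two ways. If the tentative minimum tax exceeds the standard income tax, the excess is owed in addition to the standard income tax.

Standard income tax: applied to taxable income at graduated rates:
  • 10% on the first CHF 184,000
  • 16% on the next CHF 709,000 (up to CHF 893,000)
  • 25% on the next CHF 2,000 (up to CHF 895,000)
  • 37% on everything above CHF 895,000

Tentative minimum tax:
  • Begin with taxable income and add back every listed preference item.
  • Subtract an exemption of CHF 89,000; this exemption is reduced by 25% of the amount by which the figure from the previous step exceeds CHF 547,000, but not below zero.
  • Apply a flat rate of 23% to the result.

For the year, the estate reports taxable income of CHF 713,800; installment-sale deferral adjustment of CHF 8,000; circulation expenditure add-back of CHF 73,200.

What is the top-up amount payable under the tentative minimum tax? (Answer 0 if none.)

CHF 73,472

Tentative minimum tax:
  Adjusted income: CHF 713,800 + CHF 8,000 + CHF 73,200 = CHF 795,000
  Exemption: CHF 89,000 − 25% × (CHF 795,000 − CHF 547,000) = CHF 89,000 − CHF 62,000 = CHF 27,000
  Base: CHF 795,000 − CHF 27,000 = CHF 768,000
  CHF 768,000 × 23% = CHF 176,640

Standard income tax:
  CHF 184,000 × 10% = CHF 18,400
  CHF 529,800 × 16% = CHF 84,768
  → CHF 103,168

Excess of tentative minimum tax over standard income tax: CHF 176,640 − CHF 103,168 = CHF 73,472.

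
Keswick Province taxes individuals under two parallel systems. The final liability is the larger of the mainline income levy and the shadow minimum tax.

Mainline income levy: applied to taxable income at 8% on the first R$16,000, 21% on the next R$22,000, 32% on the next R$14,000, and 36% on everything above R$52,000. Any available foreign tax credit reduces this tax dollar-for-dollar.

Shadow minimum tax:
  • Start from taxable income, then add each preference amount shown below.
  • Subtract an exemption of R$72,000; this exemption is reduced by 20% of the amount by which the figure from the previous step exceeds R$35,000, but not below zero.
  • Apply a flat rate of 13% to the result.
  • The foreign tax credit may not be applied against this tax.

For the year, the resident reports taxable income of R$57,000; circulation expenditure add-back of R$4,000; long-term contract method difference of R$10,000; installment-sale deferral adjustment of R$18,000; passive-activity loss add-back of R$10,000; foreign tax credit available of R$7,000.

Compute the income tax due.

R$5,180

Mainline income levy:
  R$16,000 × 8% = R$1,280
  R$22,000 × 21% = R$4,620
  R$14,000 × 32% = R$4,480
  R$5,000 × 36% = R$1,800
  → R$12,180
  Less foreign tax credit R$7,000 → R$5,180

Shadow minimum tax:
  Adjusted income: R$57,000 + R$4,000 + R$10,000 + R$18,000 + R$10,000 = R$99,000
  Exemption: R$72,000 − 20% × (R$99,000 − R$35,000) = R$72,000 − R$12,800 = R$59,200
  Base: R$99,000 − R$59,200 = R$39,800
  R$39,800 × 13% = R$5,174

R$5,180 > R$5,174, so the mainline income levy governs.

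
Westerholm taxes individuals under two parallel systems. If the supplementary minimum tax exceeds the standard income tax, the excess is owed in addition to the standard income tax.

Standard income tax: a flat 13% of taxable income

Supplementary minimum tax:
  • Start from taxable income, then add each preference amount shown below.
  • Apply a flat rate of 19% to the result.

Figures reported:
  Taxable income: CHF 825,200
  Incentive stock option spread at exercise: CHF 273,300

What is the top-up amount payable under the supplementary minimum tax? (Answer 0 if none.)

Supplementary minimum tax:
  Adjusted income: CHF 825,200 + CHF 273,300 = CHF 1,098,500
  CHF 1,098,500 × 19% = CHF 208,715

Standard income tax:
  CHF 825,200 × 13% = CHF 107,276

Excess of supplementary minimum tax over standard income tax: CHF 208,715 − CHF 107,276 = CHF 101,439.

CHF 101,439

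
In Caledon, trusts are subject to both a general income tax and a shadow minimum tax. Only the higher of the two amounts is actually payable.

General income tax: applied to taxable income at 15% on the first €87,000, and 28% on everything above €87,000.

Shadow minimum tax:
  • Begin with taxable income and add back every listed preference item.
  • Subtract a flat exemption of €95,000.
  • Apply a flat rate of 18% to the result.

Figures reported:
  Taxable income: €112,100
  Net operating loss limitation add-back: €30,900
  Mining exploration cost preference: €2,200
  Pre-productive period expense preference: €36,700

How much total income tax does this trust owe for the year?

Shadow minimum tax:
  Adjusted income: €112,100 + €30,900 + €2,200 + €36,700 = €181,900
  Less exemption €95,000 → base €86,900
  €86,900 × 18% = €15,642

General income tax:
  €87,000 × 15% = €13,050
  €25,100 × 28% = €7,028
  → €20,078

€20,078 > €15,642, so the general income tax governs.

€20,078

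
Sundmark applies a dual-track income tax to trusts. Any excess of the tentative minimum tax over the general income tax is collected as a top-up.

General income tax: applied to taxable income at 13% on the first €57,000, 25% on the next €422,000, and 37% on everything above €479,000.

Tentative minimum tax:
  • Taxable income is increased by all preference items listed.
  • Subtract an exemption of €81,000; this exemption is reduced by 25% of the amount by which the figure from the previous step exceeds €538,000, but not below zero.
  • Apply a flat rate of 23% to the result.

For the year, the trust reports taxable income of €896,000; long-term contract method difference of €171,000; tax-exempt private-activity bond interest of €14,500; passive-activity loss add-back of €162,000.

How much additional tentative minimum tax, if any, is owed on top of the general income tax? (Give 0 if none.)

€18,805

Tentative minimum tax:
  Adjusted income: €896,000 + €171,000 + €14,500 + €162,000 = €1,243,500
  Exemption: 25% × (€1,243,500 − €538,000) = €176,375 ≥ €81,000, so the exemption is fully phased out
  Base: €1,243,500 − €0 = €1,243,500
  €1,243,500 × 23% = €286,005

General income tax:
  €57,000 × 13% = €7,410
  €422,000 × 25% = €105,500
  €417,000 × 37% = €154,290
  → €267,200

Excess of tentative minimum tax over general income tax: €286,005 − €267,200 = €18,805.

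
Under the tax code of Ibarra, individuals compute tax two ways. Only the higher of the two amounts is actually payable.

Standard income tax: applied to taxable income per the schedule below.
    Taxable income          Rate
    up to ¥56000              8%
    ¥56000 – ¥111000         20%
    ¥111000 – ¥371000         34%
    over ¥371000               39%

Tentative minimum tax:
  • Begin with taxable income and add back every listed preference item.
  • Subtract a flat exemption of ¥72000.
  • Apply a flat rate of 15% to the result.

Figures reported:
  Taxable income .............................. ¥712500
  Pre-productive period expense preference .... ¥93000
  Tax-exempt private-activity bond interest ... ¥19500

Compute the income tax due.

Tentative minimum tax:
  Adjusted income: ¥712500 + ¥93000 + ¥19500 = ¥825000
  Less exemption ¥72000 → base ¥753000
  ¥753000 × 15% = ¥112950

Standard income tax:
  ¥56000 × 8% = ¥4480
  ¥55000 × 20% = ¥11000
  ¥260000 × 34% = ¥88400
  ¥341500 × 39% = ¥133185
  → ¥237065

¥237065 > ¥112950, so the standard income tax governs.

¥237065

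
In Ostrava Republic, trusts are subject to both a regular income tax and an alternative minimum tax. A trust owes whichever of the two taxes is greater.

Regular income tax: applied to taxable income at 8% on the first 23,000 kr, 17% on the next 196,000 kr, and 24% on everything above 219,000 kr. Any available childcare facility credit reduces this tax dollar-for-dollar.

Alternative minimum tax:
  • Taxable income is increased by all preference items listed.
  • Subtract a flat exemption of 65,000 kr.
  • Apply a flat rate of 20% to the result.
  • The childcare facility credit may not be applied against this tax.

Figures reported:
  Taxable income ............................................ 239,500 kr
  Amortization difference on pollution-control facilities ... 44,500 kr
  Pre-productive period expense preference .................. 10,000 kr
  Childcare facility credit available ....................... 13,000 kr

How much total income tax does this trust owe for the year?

45,800 kr

Alternative minimum tax:
  Adjusted income: 239,500 kr + 44,500 kr + 10,000 kr = 294,000 kr
  Less exemption 65,000 kr → base 229,000 kr
  229,000 kr × 20% = 45,800 kr

Regular income tax:
  23,000 kr × 8% = 1,840 kr
  196,000 kr × 17% = 33,320 kr
  20,500 kr × 24% = 4,920 kr
  → 40,080 kr
  Less childcare facility credit 13,000 kr → 27,080 kr

45,800 kr > 27,080 kr, so the alternative minimum tax is the binding amount.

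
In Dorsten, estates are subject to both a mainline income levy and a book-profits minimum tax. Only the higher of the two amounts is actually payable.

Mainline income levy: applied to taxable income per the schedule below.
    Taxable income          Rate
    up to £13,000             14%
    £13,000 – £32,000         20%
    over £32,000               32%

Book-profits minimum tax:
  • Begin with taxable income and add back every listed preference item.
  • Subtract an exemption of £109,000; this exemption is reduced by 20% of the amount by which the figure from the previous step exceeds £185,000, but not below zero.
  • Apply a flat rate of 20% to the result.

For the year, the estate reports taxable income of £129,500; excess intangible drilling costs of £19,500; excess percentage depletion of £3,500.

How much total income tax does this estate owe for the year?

Mainline income levy:
  £13,000 × 14% = £1,820
  £19,000 × 20% = £3,800
  £97,500 × 32% = £31,200
  → £36,820

Book-profits minimum tax:
  Adjusted income: £129,500 + £19,500 + £3,500 = £152,500
  Exemption: £152,500 ≤ £185,000, so full £109,000 applies
  Base: £152,500 − £109,000 = £43,500
  £43,500 × 20% = £8,700

£36,820 > £8,700, so the mainline income levy governs.

£36,820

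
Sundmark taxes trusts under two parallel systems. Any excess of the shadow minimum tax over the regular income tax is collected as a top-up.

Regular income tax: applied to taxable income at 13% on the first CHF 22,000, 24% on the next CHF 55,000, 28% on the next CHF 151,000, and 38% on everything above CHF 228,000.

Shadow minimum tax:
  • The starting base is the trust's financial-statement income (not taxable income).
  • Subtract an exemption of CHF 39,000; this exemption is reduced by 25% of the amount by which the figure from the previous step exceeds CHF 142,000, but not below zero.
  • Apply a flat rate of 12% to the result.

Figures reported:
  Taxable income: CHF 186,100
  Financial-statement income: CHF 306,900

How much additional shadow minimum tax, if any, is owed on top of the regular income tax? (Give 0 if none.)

CHF 0

Regular income tax:
  CHF 22,000 × 13% = CHF 2,860
  CHF 55,000 × 24% = CHF 13,200
  CHF 109,100 × 28% = CHF 30,548
  → CHF 46,608

Shadow minimum tax:
  Base (financial-statement income): CHF 306,900
  Exemption: 25% × (CHF 306,900 − CHF 142,000) = CHF 41,225 ≥ CHF 39,000, so the exemption is fully phased out
  Base: CHF 306,900 − CHF 0 = CHF 306,900
  CHF 306,900 × 12% = CHF 36,828

CHF 36,828 ≤ CHF 46,608, so no add-on is due.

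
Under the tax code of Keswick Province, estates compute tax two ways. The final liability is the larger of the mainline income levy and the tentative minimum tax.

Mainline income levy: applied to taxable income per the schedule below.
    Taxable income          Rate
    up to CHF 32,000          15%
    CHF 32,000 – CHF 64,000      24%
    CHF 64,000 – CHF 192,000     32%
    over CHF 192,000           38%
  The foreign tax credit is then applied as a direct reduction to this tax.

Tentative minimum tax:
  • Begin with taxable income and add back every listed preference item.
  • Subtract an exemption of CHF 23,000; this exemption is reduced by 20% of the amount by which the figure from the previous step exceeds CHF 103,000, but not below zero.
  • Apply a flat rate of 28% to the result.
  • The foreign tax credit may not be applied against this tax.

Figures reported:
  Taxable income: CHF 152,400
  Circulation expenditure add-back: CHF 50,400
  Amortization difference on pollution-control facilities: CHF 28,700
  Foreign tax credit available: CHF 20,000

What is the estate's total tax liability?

CHF 64,820

Mainline income levy:
  CHF 32,000 × 15% = CHF 4,800
  CHF 32,000 × 24% = CHF 7,680
  CHF 88,400 × 32% = CHF 28,288
  → CHF 40,768
  Less foreign tax credit CHF 20,000 → CHF 20,768

Tentative minimum tax:
  Adjusted income: CHF 152,400 + CHF 50,400 + CHF 28,700 = CHF 231,500
  Exemption: 20% × (CHF 231,500 − CHF 103,000) = CHF 25,700 ≥ CHF 23,000, so the exemption is fully phased out
  Base: CHF 231,500 − CHF 0 = CHF 231,500
  CHF 231,500 × 28% = CHF 64,820

CHF 64,820 > CHF 20,768, so the tentative minimum tax is the binding amount.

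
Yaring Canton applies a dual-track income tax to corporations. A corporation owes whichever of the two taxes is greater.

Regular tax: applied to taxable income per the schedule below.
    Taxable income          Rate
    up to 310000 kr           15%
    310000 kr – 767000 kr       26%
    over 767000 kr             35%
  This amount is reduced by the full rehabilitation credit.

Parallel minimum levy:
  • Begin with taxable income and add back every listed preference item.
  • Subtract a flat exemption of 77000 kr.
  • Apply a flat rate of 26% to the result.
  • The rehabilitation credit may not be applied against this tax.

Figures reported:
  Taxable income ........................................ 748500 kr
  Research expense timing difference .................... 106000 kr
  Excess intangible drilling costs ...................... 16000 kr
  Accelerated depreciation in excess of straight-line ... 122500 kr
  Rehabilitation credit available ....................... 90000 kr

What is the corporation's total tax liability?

Regular tax:
  310000 kr × 15% = 46500 kr
  438500 kr × 26% = 114010 kr
  → 160510 kr
  Less rehabilitation credit 90000 kr → 70510 kr

Parallel minimum levy:
  Adjusted income: 748500 kr + 106000 kr + 16000 kr + 122500 kr = 993000 kr
  Less exemption 77000 kr → base 916000 kr
  916000 kr × 26% = 238160 kr

238160 kr > 70510 kr, so the parallel minimum levy is the binding amount.

238160 kr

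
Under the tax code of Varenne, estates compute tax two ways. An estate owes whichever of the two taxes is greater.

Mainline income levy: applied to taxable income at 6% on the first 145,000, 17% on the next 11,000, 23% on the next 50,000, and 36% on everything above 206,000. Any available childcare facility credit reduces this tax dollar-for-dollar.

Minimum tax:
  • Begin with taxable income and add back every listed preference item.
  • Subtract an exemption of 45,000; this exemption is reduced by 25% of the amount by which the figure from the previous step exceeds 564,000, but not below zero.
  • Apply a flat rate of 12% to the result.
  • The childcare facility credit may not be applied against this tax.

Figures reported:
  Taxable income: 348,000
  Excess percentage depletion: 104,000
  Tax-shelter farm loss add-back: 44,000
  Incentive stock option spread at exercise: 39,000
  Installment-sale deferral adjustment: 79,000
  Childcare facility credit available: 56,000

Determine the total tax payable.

69,780

Minimum tax:
  Adjusted income: 348,000 + 104,000 + 44,000 + 39,000 + 79,000 = 614,000
  Exemption: 45,000 − 25% × (614,000 − 564,000) = 45,000 − 12,500 = 32,500
  Base: 614,000 − 32,500 = 581,500
  581,500 × 12% = 69,780

Mainline income levy:
  145,000 × 6% = 8,700
  11,000 × 17% = 1,870
  50,000 × 23% = 11,500
  142,000 × 36% = 51,120
  → 73,190
  Less childcare facility credit 56,000 → 17,190

69,780 > 17,190, so the minimum tax is the binding amount.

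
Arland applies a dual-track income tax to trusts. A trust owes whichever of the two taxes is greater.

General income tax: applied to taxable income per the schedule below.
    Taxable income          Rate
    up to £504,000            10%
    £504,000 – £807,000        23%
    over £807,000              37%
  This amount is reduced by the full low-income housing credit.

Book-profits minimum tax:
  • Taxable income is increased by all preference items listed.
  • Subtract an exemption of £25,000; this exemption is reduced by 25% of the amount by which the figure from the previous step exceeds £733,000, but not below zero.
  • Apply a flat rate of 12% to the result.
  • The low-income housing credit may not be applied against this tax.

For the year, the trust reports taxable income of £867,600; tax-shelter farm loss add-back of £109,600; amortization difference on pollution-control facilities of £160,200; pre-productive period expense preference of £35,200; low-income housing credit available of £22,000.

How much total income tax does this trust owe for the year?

Book-profits minimum tax:
  Adjusted income: £867,600 + £109,600 + £160,200 + £35,200 = £1,172,600
  Exemption: 25% × (£1,172,600 − £733,000) = £109,900 ≥ £25,000, so the exemption is fully phased out
  Base: £1,172,600 − £0 = £1,172,600
  £1,172,600 × 12% = £140,712

General income tax:
  £504,000 × 10% = £50,400
  £303,000 × 23% = £69,690
  £60,600 × 37% = £22,422
  → £142,512
  Less low-income housing credit £22,000 → £120,512

£140,712 > £120,512, so the book-profits minimum tax is the binding amount.

£140,712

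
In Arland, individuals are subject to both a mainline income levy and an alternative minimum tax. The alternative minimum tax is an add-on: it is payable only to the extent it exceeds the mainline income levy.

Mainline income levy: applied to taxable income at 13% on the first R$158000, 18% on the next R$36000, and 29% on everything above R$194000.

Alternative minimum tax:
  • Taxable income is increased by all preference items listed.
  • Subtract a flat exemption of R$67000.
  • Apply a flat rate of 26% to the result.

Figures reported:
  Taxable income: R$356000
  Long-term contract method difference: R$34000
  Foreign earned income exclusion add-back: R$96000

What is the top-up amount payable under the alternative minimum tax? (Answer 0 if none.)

Alternative minimum tax:
  Adjusted income: R$356000 + R$34000 + R$96000 = R$486000
  Less exemption R$67000 → base R$419000
  R$419000 × 26% = R$108940

Mainline income levy:
  R$158000 × 13% = R$20540
  R$36000 × 18% = R$6480
  R$162000 × 29% = R$46980
  → R$74000

Excess of alternative minimum tax over mainline income levy: R$108940 − R$74000 = R$34940.

R$34940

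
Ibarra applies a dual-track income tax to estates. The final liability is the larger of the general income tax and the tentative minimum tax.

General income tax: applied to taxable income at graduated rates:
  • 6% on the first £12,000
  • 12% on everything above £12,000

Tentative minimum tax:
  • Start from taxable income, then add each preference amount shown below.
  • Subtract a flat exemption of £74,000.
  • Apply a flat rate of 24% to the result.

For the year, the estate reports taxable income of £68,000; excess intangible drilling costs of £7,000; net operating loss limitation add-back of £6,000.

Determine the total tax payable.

£7,440

Tentative minimum tax:
  Adjusted income: £68,000 + £7,000 + £6,000 = £81,000
  Less exemption £74,000 → base £7,000
  £7,000 × 24% = £1,680

General income tax:
  £12,000 × 6% = £720
  £56,000 × 12% = £6,720
  → £7,440

£7,440 > £1,680, so the general income tax governs.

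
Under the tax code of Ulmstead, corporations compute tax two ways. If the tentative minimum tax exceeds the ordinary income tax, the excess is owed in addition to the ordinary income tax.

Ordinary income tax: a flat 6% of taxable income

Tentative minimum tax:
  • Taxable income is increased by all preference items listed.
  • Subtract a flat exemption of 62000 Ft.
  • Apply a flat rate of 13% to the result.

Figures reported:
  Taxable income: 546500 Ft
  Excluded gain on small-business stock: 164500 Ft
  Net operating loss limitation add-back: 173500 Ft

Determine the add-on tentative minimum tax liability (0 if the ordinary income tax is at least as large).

Ordinary income tax:
  546500 Ft × 6% = 32790 Ft

Tentative minimum tax:
  Adjusted income: 546500 Ft + 164500 Ft + 173500 Ft = 884500 Ft
  Less exemption 62000 Ft → base 822500 Ft
  822500 Ft × 13% = 106925 Ft

Excess of tentative minimum tax over ordinary income tax: 106925 Ft − 32790 Ft = 74135 Ft.

74135 Ft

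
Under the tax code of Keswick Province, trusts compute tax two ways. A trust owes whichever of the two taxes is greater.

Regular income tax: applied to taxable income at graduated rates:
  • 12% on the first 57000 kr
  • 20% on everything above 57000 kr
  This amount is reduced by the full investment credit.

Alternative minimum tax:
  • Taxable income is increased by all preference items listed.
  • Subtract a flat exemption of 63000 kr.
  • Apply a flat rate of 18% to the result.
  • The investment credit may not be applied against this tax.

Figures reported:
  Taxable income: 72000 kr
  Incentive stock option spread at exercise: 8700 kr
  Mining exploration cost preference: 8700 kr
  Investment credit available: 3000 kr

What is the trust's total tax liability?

6840 kr

Alternative minimum tax:
  Adjusted income: 72000 kr + 8700 kr + 8700 kr = 89400 kr
  Less exemption 63000 kr → base 26400 kr
  26400 kr × 18% = 4752 kr

Regular income tax:
  57000 kr × 12% = 6840 kr
  15000 kr × 20% = 3000 kr
  → 9840 kr
  Less investment credit 3000 kr → 6840 kr

6840 kr > 4752 kr, so the regular income tax governs.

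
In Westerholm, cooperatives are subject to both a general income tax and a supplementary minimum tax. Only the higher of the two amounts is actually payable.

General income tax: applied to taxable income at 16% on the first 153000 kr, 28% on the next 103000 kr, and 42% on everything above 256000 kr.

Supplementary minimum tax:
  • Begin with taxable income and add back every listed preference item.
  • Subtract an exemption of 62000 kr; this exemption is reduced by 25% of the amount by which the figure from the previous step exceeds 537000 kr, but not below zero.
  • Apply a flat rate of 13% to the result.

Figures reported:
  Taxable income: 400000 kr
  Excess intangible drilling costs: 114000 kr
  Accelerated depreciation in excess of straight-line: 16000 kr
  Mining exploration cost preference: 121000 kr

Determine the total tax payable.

113800 kr

Supplementary minimum tax:
  Adjusted income: 400000 kr + 114000 kr + 16000 kr + 121000 kr = 651000 kr
  Exemption: 62000 kr − 25% × (651000 kr − 537000 kr) = 62000 kr − 28500 kr = 33500 kr
  Base: 651000 kr − 33500 kr = 617500 kr
  617500 kr × 13% = 80275 kr

General income tax:
  153000 kr × 16% = 24480 kr
  103000 kr × 28% = 28840 kr
  144000 kr × 42% = 60480 kr
  → 113800 kr

113800 kr > 80275 kr, so the general income tax governs.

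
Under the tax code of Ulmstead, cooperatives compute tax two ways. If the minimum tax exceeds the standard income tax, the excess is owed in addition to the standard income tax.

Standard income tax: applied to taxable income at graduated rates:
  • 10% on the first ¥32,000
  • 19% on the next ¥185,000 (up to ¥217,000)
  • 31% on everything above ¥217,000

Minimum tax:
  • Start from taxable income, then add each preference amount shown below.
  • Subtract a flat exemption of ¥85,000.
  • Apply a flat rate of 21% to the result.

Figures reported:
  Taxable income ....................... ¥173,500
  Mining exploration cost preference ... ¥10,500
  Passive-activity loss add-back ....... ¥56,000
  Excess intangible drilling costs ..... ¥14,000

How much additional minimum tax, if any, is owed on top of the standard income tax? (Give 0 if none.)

¥5,405

Minimum tax:
  Adjusted income: ¥173,500 + ¥10,500 + ¥56,000 + ¥14,000 = ¥254,000
  Less exemption ¥85,000 → base ¥169,000
  ¥169,000 × 21% = ¥35,490

Standard income tax:
  ¥32,000 × 10% = ¥3,200
  ¥141,500 × 19% = ¥26,885
  → ¥30,085

Excess of minimum tax over standard income tax: ¥35,490 − ¥30,085 = ¥5,405.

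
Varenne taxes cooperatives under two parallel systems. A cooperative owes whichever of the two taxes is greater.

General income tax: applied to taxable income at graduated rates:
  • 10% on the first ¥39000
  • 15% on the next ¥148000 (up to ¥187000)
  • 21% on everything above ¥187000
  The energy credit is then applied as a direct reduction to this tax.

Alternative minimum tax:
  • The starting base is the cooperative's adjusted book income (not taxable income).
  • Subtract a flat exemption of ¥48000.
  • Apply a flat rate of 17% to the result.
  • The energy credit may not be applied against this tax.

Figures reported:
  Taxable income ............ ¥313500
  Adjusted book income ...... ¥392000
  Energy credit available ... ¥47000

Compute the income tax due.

General income tax:
  ¥39000 × 10% = ¥3900
  ¥148000 × 15% = ¥22200
  ¥126500 × 21% = ¥26565
  → ¥52665
  Less energy credit ¥47000 → ¥5665

Alternative minimum tax:
  Base (adjusted book income): ¥392000
  Less exemption ¥48000 → base ¥344000
  ¥344000 × 17% = ¥58480

¥58480 > ¥5665, so the alternative minimum tax is the binding amount.

¥58480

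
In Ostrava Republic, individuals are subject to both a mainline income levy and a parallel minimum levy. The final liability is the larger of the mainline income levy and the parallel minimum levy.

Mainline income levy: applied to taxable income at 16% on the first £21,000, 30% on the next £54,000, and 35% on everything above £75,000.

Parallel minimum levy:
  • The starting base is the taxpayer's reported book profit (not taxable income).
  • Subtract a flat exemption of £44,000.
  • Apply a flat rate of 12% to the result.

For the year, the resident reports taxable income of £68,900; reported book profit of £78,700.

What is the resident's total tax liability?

£17,730

Mainline income levy:
  £21,000 × 16% = £3,360
  £47,900 × 30% = £14,370
  → £17,730

Parallel minimum levy:
  Base (reported book profit): £78,700
  Less exemption £44,000 → base £34,700
  £34,700 × 12% = £4,164

£17,730 > £4,164, so the mainline income levy governs.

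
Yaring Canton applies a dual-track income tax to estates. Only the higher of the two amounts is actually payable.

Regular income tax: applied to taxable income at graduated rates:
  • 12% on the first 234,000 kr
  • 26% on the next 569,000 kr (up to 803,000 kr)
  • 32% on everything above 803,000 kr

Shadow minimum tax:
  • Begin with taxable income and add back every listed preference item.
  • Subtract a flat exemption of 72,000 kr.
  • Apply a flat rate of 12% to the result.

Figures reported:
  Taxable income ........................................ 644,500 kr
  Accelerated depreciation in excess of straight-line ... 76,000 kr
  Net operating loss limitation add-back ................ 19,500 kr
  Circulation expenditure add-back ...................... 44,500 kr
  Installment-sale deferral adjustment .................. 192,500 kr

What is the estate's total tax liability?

134,810 kr

Shadow minimum tax:
  Adjusted income: 644,500 kr + 76,000 kr + 19,500 kr + 44,500 kr + 192,500 kr = 977,000 kr
  Less exemption 72,000 kr → base 905,000 kr
  905,000 kr × 12% = 108,600 kr

Regular income tax:
  234,000 kr × 12% = 28,080 kr
  410,500 kr × 26% = 106,730 kr
  → 134,810 kr

134,810 kr > 108,600 kr, so the regular income tax governs.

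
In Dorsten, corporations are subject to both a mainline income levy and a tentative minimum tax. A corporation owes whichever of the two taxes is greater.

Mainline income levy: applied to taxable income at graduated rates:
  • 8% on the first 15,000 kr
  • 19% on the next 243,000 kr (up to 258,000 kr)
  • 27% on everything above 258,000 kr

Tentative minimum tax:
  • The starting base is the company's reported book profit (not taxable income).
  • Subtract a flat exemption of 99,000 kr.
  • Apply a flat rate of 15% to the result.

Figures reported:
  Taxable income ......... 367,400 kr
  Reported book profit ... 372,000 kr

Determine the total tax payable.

Tentative minimum tax:
  Base (reported book profit): 372,000 kr
  Less exemption 99,000 kr → base 273,000 kr
  273,000 kr × 15% = 40,950 kr

Mainline income levy:
  15,000 kr × 8% = 1,200 kr
  243,000 kr × 19% = 46,170 kr
  109,400 kr × 27% = 29,538 kr
  → 76,908 kr

76,908 kr > 40,950 kr, so the mainline income levy governs.

76,908 kr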